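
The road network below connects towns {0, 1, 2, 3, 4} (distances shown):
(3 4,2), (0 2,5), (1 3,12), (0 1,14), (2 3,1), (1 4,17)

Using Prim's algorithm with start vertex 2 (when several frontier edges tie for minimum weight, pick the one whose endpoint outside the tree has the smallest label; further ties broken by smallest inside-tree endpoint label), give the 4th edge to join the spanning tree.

1-3

Grow the tree from 2 using Prim:
Step 1: cheapest edge leaving the tree is 2 3 (1); add 3.
Step 2: cheapest edge leaving the tree is 3 4 (2); add 4.
Step 3: cheapest edge leaving the tree is 0 2 (5); add 0.
Step 4: cheapest edge leaving the tree is 1 3 (12); add 1.
The 4th edge added is 1 3.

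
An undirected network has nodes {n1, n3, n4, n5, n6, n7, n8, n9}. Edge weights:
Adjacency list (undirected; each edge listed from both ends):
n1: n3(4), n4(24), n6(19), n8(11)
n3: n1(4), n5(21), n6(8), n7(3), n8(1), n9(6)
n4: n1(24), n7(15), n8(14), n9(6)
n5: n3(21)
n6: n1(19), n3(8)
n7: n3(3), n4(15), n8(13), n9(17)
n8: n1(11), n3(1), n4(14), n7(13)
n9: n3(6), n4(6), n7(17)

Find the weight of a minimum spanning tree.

Prim, starting at n9.
Step 1: frontier [n3-n9 6, n4-n9 6, n7-n9 17] → take n3-n9 (6); add n3.
Step 2: frontier [n3-n8 1, n3-n7 3, n1-n3 4, n3-n6 8, n3-n5 21, n4-n9 6, n7-n9 17] → take n3-n8 (1); add n8.
Step 3: frontier [n3-n7 3, n1-n3 4, n3-n6 8, n3-n5 21, n1-n8 11, n7-n8 13, n4-n8 14, n4-n9 6, n7-n9 17] → take n3-n7 (3); add n7.
Step 4: frontier [n1-n3 4, n3-n6 8, n3-n5 21, n4-n7 15, n1-n8 11, n4-n8 14, n4-n9 6] → take n1-n3 (4); add n1.
Step 5: frontier [n1-n6 19, n1-n4 24, n3-n6 8, n3-n5 21, n4-n7 15, n4-n8 14, n4-n9 6] → take n4-n9 (6); add n4.
Step 6: frontier [n1-n6 19, n3-n6 8, n3-n5 21] → take n3-n6 (8); add n6.
Step 7: frontier [n3-n5 21] → take n3-n5 (21); add n5.
MST edges: n3-n9, n3-n8, n3-n7, n1-n3, n4-n9, n3-n6, n3-n5; total weight 6+1+3+4+6+8+21 = 49.

49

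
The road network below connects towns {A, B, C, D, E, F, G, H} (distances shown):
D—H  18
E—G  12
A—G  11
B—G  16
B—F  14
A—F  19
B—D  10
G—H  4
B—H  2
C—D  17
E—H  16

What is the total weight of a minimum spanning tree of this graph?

70

Sort edges by weight, then run Kruskal:
B—H (2): add — endpoints in different components.
G—H (4): add — endpoints in different components.
B—D (10): add — endpoints in different components.
A—G (11): add — endpoints in different components.
E—G (12): add — endpoints in different components.
B—F (14): add — endpoints in different components.
B—G (16): skip — B and G already connected.
E—H (16): skip — E and H already connected.
C—D (17): add — endpoints in different components.
MST edges: B—H, G—H, B—D, A—G, E—G, B—F, C—D; total weight 2+4+10+11+12+14+17 = 70.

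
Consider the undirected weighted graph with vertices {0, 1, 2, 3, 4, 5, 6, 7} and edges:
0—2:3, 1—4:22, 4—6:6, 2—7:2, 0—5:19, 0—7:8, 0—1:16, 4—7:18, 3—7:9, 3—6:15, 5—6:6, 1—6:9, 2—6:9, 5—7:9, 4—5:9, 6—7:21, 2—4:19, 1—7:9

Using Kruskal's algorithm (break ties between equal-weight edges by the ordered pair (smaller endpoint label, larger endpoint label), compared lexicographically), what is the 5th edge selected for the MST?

1-6

Kruskal's algorithm — process edges by increasing weight (ties by edge label):
2—7 (2): add — endpoints in different components.
0—2 (3): add — endpoints in different components.
4—6 (6): add — endpoints in different components.
5—6 (6): add — endpoints in different components.
0—7 (8): skip — 0 and 7 already connected.
1—6 (9): add — endpoints in different components.
1—7 (9): add — endpoints in different components.
2—6 (9): skip — 2 and 6 already connected.
3—7 (9): add — endpoints in different components.
The 5th edge added is 1—6.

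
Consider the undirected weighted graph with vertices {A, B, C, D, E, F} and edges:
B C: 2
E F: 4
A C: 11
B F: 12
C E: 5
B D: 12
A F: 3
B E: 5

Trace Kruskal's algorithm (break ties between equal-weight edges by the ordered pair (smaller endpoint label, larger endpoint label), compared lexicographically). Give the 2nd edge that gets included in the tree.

A-F

Kruskal's algorithm — process edges by increasing weight (ties by edge label):
B C (2): add — endpoints in different components.
A F (3): add — endpoints in different components.
E F (4): add — endpoints in different components.
B E (5): add — endpoints in different components.
C E (5): skip — C and E already connected.
A C (11): skip — A and C already connected.
B D (12): add — endpoints in different components.
The 2nd edge added is A F.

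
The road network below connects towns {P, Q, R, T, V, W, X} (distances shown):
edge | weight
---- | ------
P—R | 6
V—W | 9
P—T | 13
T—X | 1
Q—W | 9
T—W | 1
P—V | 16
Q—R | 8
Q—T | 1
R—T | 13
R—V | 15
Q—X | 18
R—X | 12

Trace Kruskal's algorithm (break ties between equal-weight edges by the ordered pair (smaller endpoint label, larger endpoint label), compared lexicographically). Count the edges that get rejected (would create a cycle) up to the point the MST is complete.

1

Kruskal: consider edges lightest-first.
Q—T (1): add — endpoints in different components.
T—W (1): add — endpoints in different components.
T—X (1): add — endpoints in different components.
P—R (6): add — endpoints in different components.
Q—R (8): add — endpoints in different components.
Q—W (9): skip — Q and W already connected.
V—W (9): add — endpoints in different components.
Edges rejected before the tree was complete: 1.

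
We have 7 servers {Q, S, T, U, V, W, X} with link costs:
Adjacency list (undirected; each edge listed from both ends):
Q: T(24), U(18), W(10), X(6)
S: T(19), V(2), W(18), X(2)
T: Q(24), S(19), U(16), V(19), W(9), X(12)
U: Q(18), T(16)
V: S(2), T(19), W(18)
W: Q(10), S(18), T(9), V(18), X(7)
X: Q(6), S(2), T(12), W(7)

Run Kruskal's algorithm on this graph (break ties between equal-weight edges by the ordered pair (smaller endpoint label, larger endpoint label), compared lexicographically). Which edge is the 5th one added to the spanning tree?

T-W

Sort edges by weight, then run Kruskal:
S—V (2): add. Components now {U} {S,V} {Q} {X} {T} {W}
S—X (2): add. Components now {U} {S,V,X} {Q} {T} {W}
Q—X (6): add. Components now {U} {Q,S,V,X} {T} {W}
W—X (7): add. Components now {U} {Q,S,V,W,X} {T}
T—W (9): add. Components now {U} {Q,S,T,V,W,X}
Q—W (10): skip — Q and W already connected.
T—X (12): skip — X and T already connected.
T—U (16): add. Components now {Q,S,T,U,V,W,X}
The 5th edge added is T—W.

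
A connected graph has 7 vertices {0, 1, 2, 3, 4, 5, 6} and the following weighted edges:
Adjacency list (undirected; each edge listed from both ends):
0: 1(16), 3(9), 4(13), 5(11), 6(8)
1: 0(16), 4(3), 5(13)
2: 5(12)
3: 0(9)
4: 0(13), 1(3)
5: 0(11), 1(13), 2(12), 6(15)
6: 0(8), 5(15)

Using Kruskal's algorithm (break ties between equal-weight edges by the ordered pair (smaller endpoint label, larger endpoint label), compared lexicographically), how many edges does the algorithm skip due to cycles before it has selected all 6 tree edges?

Sort edges by weight, then run Kruskal:
1–4 (3): add. Components now {0} {1,4} {2} {3} {5} {6}
0–6 (8): add. Components now {0,6} {1,4} {2} {3} {5}
0–3 (9): add. Components now {0,3,6} {1,4} {2} {5}
0–5 (11): add. Components now {0,3,5,6} {1,4} {2}
2–5 (12): add. Components now {0,2,3,5,6} {1,4}
0–4 (13): add. Components now {0,1,2,3,4,5,6}
Edges rejected before the tree was complete: 0.

0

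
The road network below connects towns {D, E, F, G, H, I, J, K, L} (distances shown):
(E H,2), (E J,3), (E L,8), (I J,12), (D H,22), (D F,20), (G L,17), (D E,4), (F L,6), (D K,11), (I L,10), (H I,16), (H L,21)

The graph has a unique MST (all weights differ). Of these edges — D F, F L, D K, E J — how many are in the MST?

3

Kruskal's algorithm — process edges by increasing weight (ties by edge label):
E H (2): add — endpoints in different components.
E J (3): add — endpoints in different components.
D E (4): add — endpoints in different components.
F L (6): add — endpoints in different components.
E L (8): add — endpoints in different components.
I L (10): add — endpoints in different components.
D K (11): add — endpoints in different components.
I J (12): skip — I and J already connected.
H I (16): skip — H and I already connected.
G L (17): add — endpoints in different components.
MST edge set: {E H, E J, D E, F L, E L, I L, D K, G L}.
Of the listed edges, {F L, D K, E J} are in the MST → 3.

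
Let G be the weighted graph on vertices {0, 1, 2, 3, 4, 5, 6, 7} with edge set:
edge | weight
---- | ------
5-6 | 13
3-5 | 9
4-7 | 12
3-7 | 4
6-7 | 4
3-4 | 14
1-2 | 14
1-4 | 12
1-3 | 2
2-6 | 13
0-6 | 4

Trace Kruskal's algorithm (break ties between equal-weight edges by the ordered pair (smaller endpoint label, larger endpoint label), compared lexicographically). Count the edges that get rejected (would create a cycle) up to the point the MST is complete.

1

Kruskal: consider edges lightest-first.
1-3 (2): add — endpoints in different components.
0-6 (4): add — endpoints in different components.
3-7 (4): add — endpoints in different components.
6-7 (4): add — endpoints in different components.
3-5 (9): add — endpoints in different components.
1-4 (12): add — endpoints in different components.
4-7 (12): skip — 4 and 7 already connected.
2-6 (13): add — endpoints in different components.
Edges rejected before the tree was complete: 1.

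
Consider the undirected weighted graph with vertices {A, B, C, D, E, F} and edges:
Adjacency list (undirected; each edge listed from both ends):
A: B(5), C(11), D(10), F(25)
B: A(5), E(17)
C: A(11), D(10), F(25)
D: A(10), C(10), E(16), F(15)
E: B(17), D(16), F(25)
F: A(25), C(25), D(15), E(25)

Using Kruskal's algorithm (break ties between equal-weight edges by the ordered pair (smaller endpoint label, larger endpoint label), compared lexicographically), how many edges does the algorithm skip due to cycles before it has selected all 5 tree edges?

Sort edges by weight, then run Kruskal:
A-B (5): add. Components now {A,B} {C} {D} {E} {F}
A-D (10): add. Components now {A,B,D} {C} {E} {F}
C-D (10): add. Components now {A,B,C,D} {E} {F}
A-C (11): skip — A and C already connected.
D-F (15): add. Components now {A,B,C,D,F} {E}
D-E (16): add. Components now {A,B,C,D,E,F}
Edges rejected before the tree was complete: 1.

1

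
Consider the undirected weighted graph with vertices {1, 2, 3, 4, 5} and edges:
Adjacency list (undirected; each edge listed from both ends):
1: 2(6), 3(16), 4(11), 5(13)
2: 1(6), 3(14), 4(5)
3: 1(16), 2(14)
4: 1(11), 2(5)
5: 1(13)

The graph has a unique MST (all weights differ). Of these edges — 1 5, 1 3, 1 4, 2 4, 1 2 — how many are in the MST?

Kruskal: consider edges lightest-first.
2 4 (5): add. Components now {1} {2,4} {3} {5}
1 2 (6): add. Components now {1,2,4} {3} {5}
1 4 (11): skip — 1 and 4 already connected.
1 5 (13): add. Components now {1,2,4,5} {3}
2 3 (14): add. Components now {1,2,3,4,5}
MST edge set: {2 4, 1 2, 1 5, 2 3}.
Of the listed edges, {1 5, 2 4, 1 2} are in the MST → 3.

3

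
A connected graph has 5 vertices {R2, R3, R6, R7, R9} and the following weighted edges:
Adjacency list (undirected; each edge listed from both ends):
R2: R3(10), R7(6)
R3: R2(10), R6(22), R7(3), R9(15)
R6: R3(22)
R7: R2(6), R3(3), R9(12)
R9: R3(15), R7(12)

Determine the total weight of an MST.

43

Prim, starting at R6.
Step 1: cheapest edge leaving the tree is R3—R6 (22); add R3.
Step 2: cheapest edge leaving the tree is R3—R7 (3); add R7.
Step 3: cheapest edge leaving the tree is R2—R7 (6); add R2.
Step 4: cheapest edge leaving the tree is R7—R9 (12); add R9.
MST edges: R3—R6, R3—R7, R2—R7, R7—R9; total weight 22+3+6+12 = 43.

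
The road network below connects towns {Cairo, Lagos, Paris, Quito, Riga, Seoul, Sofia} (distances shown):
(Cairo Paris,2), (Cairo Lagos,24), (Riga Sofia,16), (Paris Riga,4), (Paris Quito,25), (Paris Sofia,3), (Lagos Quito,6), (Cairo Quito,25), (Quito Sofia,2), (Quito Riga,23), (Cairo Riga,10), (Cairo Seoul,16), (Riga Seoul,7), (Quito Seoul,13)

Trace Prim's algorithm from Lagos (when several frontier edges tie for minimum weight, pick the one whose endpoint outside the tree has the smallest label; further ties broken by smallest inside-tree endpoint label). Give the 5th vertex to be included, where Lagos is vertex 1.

Grow the tree from Lagos using Prim:
Step 1: frontier [Lagos Quito 6, Cairo Lagos 24] → take Lagos Quito (6); add Quito.
Step 2: frontier [Cairo Lagos 24, Quito Sofia 2, Quito Seoul 13, Quito Riga 23, Cairo Quito 25, Paris Quito 25] → take Quito Sofia (2); add Sofia.
Step 3: frontier [Cairo Lagos 24, Quito Seoul 13, Quito Riga 23, Cairo Quito 25, Paris Quito 25, Paris Sofia 3, Riga Sofia 16] → take Paris Sofia (3); add Paris.
Step 4: frontier [Cairo Lagos 24, Cairo Paris 2, Paris Riga 4, Quito Seoul 13, Quito Riga 23, Cairo Quito 25, Riga Sofia 16] → take Cairo Paris (2); add Cairo.
Step 5: frontier [Cairo Riga 10, Cairo Seoul 16, Paris Riga 4, Quito Seoul 13, Quito Riga 23, Riga Sofia 16] → take Paris Riga (4); add Riga.
Step 6: frontier [Cairo Seoul 16, Quito Seoul 13, Riga Seoul 7] → take Riga Seoul (7); add Seoul.
Vertex order: Lagos, Quito, Sofia, Paris, Cairo, Riga, Seoul. The 5th vertex is Cairo.

Cairo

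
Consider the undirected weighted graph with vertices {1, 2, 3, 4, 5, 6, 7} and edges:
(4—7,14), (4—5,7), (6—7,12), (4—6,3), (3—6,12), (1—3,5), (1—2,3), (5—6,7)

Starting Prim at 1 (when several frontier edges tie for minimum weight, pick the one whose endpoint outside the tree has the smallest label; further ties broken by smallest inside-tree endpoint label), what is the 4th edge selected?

4-6

Prim's algorithm from 1:
Step 1: frontier [1—2 3, 1—3 5] → take 1—2 (3); add 2.
Step 2: frontier [1—3 5] → take 1—3 (5); add 3.
Step 3: frontier [3—6 12] → take 3—6 (12); add 6.
Step 4: frontier [4—6 3, 5—6 7, 6—7 12] → take 4—6 (3); add 4.
Step 5: frontier [4—5 7, 4—7 14, 5—6 7, 6—7 12] → take 4—5 (7); add 5.
Step 6: frontier [4—7 14, 6—7 12] → take 6—7 (12); add 7.
The 4th edge added is 4—6.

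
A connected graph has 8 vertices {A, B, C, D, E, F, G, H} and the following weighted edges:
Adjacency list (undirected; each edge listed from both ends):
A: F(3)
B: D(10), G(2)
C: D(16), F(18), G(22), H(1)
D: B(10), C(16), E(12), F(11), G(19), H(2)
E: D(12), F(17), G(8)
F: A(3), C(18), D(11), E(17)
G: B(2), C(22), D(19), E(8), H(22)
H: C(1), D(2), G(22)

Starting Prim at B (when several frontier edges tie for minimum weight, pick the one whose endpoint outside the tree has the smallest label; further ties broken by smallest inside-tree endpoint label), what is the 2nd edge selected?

E-G

Grow the tree from B using Prim:
Step 1: frontier [B–G 2, B–D 10] → take B–G (2); add G.
Step 2: frontier [B–D 10, E–G 8, D–G 19, C–G 22, G–H 22] → take E–G (8); add E.
Step 3: frontier [B–D 10, D–E 12, E–F 17, D–G 19, C–G 22, G–H 22] → take B–D (10); add D.
Step 4: frontier [D–H 2, D–F 11, C–D 16, E–F 17, C–G 22, G–H 22] → take D–H (2); add H.
Step 5: frontier [D–F 11, C–D 16, E–F 17, C–G 22, C–H 1] → take C–H (1); add C.
Step 6: frontier [C–F 18, D–F 11, E–F 17] → take D–F (11); add F.
Step 7: frontier [A–F 3] → take A–F (3); add A.
The 2nd edge added is E–G.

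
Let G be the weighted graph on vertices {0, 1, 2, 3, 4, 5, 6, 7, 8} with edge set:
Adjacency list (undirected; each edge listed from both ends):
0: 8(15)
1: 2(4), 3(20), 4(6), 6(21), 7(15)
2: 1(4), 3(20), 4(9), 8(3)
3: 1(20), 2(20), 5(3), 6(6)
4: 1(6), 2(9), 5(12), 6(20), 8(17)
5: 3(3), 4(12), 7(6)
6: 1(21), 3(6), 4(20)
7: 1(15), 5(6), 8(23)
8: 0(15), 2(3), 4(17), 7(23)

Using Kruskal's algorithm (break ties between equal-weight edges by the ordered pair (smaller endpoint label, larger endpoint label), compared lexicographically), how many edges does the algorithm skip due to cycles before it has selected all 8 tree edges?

1

Kruskal's algorithm — process edges by increasing weight (ties by edge label):
2–8 (3): add — endpoints in different components.
3–5 (3): add — endpoints in different components.
1–2 (4): add — endpoints in different components.
1–4 (6): add — endpoints in different components.
3–6 (6): add — endpoints in different components.
5–7 (6): add — endpoints in different components.
2–4 (9): skip — 2 and 4 already connected.
4–5 (12): add — endpoints in different components.
0–8 (15): add — endpoints in different components.
Edges rejected before the tree was complete: 1.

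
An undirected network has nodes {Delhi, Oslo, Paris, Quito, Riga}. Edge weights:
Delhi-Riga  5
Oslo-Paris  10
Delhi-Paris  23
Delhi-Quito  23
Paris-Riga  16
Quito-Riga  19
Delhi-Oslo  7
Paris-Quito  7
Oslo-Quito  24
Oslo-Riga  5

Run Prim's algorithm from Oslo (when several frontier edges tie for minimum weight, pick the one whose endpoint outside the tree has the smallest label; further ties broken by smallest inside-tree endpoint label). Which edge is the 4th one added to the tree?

Paris-Quito

Prim's algorithm from Oslo:
Step 1: frontier [Oslo-Riga 5, Delhi-Oslo 7, Oslo-Paris 10, Oslo-Quito 24] → take Oslo-Riga (5); add Riga.
Step 2: frontier [Delhi-Oslo 7, Oslo-Paris 10, Oslo-Quito 24, Delhi-Riga 5, Paris-Riga 16, Quito-Riga 19] → take Delhi-Riga (5); add Delhi.
Step 3: frontier [Delhi-Paris 23, Delhi-Quito 23, Oslo-Paris 10, Oslo-Quito 24, Paris-Riga 16, Quito-Riga 19] → take Oslo-Paris (10); add Paris.
Step 4: frontier [Delhi-Quito 23, Oslo-Quito 24, Paris-Quito 7, Quito-Riga 19] → take Paris-Quito (7); add Quito.
The 4th edge added is Paris-Quito.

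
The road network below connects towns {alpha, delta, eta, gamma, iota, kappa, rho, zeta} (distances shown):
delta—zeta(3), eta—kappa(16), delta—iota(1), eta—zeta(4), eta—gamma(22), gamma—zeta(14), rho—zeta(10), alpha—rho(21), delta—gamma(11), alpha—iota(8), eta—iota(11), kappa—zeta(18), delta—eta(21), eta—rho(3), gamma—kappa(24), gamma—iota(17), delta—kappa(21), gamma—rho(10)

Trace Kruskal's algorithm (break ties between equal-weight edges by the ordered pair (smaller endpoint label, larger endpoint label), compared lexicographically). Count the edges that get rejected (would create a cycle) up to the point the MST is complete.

Kruskal's algorithm — process edges by increasing weight (ties by edge label):
delta—iota (1): add — endpoints in different components.
delta—zeta (3): add — endpoints in different components.
eta—rho (3): add — endpoints in different components.
eta—zeta (4): add — endpoints in different components.
alpha—iota (8): add — endpoints in different components.
gamma—rho (10): add — endpoints in different components.
rho—zeta (10): skip — rho and zeta already connected.
delta—gamma (11): skip — delta and gamma already connected.
eta—iota (11): skip — eta and iota already connected.
gamma—zeta (14): skip — zeta and gamma already connected.
eta—kappa (16): add — endpoints in different components.
Edges rejected before the tree was complete: 4.

4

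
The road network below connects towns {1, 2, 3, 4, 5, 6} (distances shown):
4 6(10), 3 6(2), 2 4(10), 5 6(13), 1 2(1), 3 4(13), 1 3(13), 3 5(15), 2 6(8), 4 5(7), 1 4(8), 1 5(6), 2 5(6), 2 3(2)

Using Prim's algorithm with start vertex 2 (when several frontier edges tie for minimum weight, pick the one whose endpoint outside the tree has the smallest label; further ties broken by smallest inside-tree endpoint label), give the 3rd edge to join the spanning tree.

Grow the tree from 2 using Prim:
Step 1: frontier [1 2 1, 2 3 2, 2 5 6, 2 6 8, 2 4 10] → take 1 2 (1); add 1.
Step 2: frontier [1 5 6, 1 4 8, 1 3 13, 2 3 2, 2 5 6, 2 6 8, 2 4 10] → take 2 3 (2); add 3.
Step 3: frontier [1 5 6, 1 4 8, 2 5 6, 2 6 8, 2 4 10, 3 6 2, 3 4 13, 3 5 15] → take 3 6 (2); add 6.
Step 4: frontier [1 5 6, 1 4 8, 2 5 6, 2 4 10, 3 4 13, 3 5 15, 4 6 10, 5 6 13] → take 1 5 (6); add 5.
Step 5: frontier [1 4 8, 2 4 10, 3 4 13, 4 5 7, 4 6 10] → take 4 5 (7); add 4.
The 3rd edge added is 3 6.

3-6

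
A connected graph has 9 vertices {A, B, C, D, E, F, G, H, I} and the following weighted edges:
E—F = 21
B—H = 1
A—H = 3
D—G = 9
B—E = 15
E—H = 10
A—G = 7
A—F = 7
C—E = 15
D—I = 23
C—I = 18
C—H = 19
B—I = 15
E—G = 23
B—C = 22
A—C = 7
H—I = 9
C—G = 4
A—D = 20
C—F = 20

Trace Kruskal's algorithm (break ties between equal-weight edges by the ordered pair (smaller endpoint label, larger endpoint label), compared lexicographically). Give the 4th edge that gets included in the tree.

A-C

Kruskal: consider edges lightest-first.
B—H (1): add — endpoints in different components.
A—H (3): add — endpoints in different components.
C—G (4): add — endpoints in different components.
A—C (7): add — endpoints in different components.
A—F (7): add — endpoints in different components.
A—G (7): skip — A and G already connected.
D—G (9): add — endpoints in different components.
H—I (9): add — endpoints in different components.
E—H (10): add — endpoints in different components.
The 4th edge added is A—C.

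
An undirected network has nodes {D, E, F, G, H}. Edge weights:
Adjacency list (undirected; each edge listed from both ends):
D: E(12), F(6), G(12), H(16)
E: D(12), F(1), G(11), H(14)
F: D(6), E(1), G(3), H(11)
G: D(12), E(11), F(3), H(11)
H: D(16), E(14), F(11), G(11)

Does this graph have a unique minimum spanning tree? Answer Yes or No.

No

Kruskal's algorithm — process edges by increasing weight (ties by edge label):
E F (1): add — endpoints in different components.
F G (3): add — endpoints in different components.
D F (6): add — endpoints in different components.
E G (11): skip — E and G already connected.
F H (11): add — endpoints in different components.
Non-tree edge G H has weight 11, equal to the heaviest edge on its tree cycle — swapping gives another MST of the same weight. Not unique.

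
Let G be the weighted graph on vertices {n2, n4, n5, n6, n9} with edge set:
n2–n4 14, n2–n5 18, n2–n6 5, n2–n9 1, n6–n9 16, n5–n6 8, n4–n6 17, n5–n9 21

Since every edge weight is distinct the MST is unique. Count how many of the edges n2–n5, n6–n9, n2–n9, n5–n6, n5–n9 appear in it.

Kruskal: consider edges lightest-first.
n2–n9 (1): add — endpoints in different components.
n2–n6 (5): add — endpoints in different components.
n5–n6 (8): add — endpoints in different components.
n2–n4 (14): add — endpoints in different components.
MST edge set: {n2–n9, n2–n6, n5–n6, n2–n4}.
Of the listed edges, {n2–n9, n5–n6} are in the MST → 2.

2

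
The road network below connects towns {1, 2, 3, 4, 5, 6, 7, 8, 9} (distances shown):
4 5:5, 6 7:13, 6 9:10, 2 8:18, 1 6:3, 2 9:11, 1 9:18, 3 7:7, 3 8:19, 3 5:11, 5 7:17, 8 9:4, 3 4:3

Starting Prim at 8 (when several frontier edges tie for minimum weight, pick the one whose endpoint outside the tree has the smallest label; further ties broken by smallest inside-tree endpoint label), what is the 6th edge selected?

Prim's algorithm from 8:
Step 1: frontier [8 9 4, 2 8 18, 3 8 19] → take 8 9 (4); add 9.
Step 2: frontier [2 8 18, 3 8 19, 6 9 10, 2 9 11, 1 9 18] → take 6 9 (10); add 6.
Step 3: frontier [1 6 3, 6 7 13, 2 8 18, 3 8 19, 2 9 11, 1 9 18] → take 1 6 (3); add 1.
Step 4: frontier [6 7 13, 2 8 18, 3 8 19, 2 9 11] → take 2 9 (11); add 2.
Step 5: frontier [6 7 13, 3 8 19] → take 6 7 (13); add 7.
Step 6: frontier [3 7 7, 5 7 17, 3 8 19] → take 3 7 (7); add 3.
Step 7: frontier [3 4 3, 3 5 11, 5 7 17] → take 3 4 (3); add 4.
Step 8: frontier [3 5 11, 4 5 5, 5 7 17] → take 4 5 (5); add 5.
The 6th edge added is 3 7.

3-7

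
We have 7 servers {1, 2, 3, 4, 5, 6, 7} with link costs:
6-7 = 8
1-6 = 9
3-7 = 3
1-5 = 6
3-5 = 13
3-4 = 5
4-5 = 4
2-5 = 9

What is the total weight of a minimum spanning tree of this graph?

Kruskal: consider edges lightest-first.
3-7 (3): add — endpoints in different components.
4-5 (4): add — endpoints in different components.
3-4 (5): add — endpoints in different components.
1-5 (6): add — endpoints in different components.
6-7 (8): add — endpoints in different components.
1-6 (9): skip — 1 and 6 already connected.
2-5 (9): add — endpoints in different components.
MST edges: 3-7, 4-5, 3-4, 1-5, 6-7, 2-5; total weight 3+4+5+6+8+9 = 35.

35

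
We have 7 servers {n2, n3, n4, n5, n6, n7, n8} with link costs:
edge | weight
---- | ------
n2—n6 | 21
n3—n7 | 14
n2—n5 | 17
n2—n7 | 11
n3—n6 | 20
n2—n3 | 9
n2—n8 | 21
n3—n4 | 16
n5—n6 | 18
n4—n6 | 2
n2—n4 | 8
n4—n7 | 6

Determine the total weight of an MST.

63

Prim's algorithm from n8:
Step 1: cheapest edge leaving the tree is n2—n8 (21); add n2.
Step 2: cheapest edge leaving the tree is n2—n4 (8); add n4.
Step 3: cheapest edge leaving the tree is n4—n6 (2); add n6.
Step 4: cheapest edge leaving the tree is n4—n7 (6); add n7.
Step 5: cheapest edge leaving the tree is n2—n3 (9); add n3.
Step 6: cheapest edge leaving the tree is n2—n5 (17); add n5.
MST edges: n2—n8, n2—n4, n4—n6, n4—n7, n2—n3, n2—n5; total weight 21+8+2+6+9+17 = 63.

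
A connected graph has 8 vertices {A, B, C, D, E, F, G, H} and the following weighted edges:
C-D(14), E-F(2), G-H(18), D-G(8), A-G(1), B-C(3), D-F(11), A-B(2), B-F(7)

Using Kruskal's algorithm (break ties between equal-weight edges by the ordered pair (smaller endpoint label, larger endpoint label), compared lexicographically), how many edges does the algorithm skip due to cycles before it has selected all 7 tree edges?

2

Sort edges by weight, then run Kruskal:
A-G (1): add — endpoints in different components.
A-B (2): add — endpoints in different components.
E-F (2): add — endpoints in different components.
B-C (3): add — endpoints in different components.
B-F (7): add — endpoints in different components.
D-G (8): add — endpoints in different components.
D-F (11): skip — D and F already connected.
C-D (14): skip — C and D already connected.
G-H (18): add — endpoints in different components.
Edges rejected before the tree was complete: 2.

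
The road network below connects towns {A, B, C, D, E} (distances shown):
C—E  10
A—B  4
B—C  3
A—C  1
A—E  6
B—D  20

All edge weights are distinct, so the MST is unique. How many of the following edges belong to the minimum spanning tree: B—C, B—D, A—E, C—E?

Sort edges by weight, then run Kruskal:
A—C (1): add. Components now {A,C} {B} {D} {E}
B—C (3): add. Components now {A,B,C} {D} {E}
A—B (4): skip — A and B already connected.
A—E (6): add. Components now {A,B,C,E} {D}
C—E (10): skip — C and E already connected.
B—D (20): add. Components now {A,B,C,D,E}
MST edge set: {A—C, B—C, A—E, B—D}.
Of the listed edges, {B—C, B—D, A—E} are in the MST → 3.

3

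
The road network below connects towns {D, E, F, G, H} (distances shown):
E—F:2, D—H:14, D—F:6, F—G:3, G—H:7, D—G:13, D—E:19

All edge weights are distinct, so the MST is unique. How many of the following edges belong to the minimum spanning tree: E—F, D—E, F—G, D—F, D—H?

3

Kruskal's algorithm — process edges by increasing weight (ties by edge label):
E—F (2): add — endpoints in different components.
F—G (3): add — endpoints in different components.
D—F (6): add — endpoints in different components.
G—H (7): add — endpoints in different components.
MST edge set: {E—F, F—G, D—F, G—H}.
Of the listed edges, {E—F, F—G, D—F} are in the MST → 3.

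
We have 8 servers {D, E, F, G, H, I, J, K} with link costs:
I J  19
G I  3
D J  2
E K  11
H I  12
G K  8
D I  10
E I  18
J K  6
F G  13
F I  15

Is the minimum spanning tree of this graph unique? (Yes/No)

Kruskal: consider edges lightest-first.
D J (2): add — endpoints in different components.
G I (3): add — endpoints in different components.
J K (6): add — endpoints in different components.
G K (8): add — endpoints in different components.
D I (10): skip — D and I already connected.
E K (11): add — endpoints in different components.
H I (12): add — endpoints in different components.
F G (13): add — endpoints in different components.
Every non-tree edge has weight strictly greater than the heaviest edge on the tree path between its endpoints, so the MST is unique.

Yes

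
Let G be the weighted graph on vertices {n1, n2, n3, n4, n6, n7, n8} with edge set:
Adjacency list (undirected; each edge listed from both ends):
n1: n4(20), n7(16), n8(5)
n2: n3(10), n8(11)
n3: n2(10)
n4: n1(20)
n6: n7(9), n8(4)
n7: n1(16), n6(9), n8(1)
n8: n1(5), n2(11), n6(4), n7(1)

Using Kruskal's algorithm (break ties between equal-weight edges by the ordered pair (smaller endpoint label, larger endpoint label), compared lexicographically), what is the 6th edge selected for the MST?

n1-n4

Sort edges by weight, then run Kruskal:
n7 n8 (1): add — endpoints in different components.
n6 n8 (4): add — endpoints in different components.
n1 n8 (5): add — endpoints in different components.
n6 n7 (9): skip — n7 and n6 already connected.
n2 n3 (10): add — endpoints in different components.
n2 n8 (11): add — endpoints in different components.
n1 n7 (16): skip — n1 and n7 already connected.
n1 n4 (20): add — endpoints in different components.
The 6th edge added is n1 n4.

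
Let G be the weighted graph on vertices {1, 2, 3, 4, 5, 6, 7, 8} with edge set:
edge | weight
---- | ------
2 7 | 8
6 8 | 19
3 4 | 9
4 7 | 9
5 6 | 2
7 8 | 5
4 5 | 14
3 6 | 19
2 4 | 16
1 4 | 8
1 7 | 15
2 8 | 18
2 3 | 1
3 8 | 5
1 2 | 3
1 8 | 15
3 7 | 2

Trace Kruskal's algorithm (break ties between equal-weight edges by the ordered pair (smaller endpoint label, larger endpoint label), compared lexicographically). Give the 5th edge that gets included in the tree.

Sort edges by weight, then run Kruskal:
2 3 (1): add — endpoints in different components.
3 7 (2): add — endpoints in different components.
5 6 (2): add — endpoints in different components.
1 2 (3): add — endpoints in different components.
3 8 (5): add — endpoints in different components.
7 8 (5): skip — 7 and 8 already connected.
1 4 (8): add — endpoints in different components.
2 7 (8): skip — 2 and 7 already connected.
3 4 (9): skip — 3 and 4 already connected.
4 7 (9): skip — 4 and 7 already connected.
4 5 (14): add — endpoints in different components.
The 5th edge added is 3 8.

3-8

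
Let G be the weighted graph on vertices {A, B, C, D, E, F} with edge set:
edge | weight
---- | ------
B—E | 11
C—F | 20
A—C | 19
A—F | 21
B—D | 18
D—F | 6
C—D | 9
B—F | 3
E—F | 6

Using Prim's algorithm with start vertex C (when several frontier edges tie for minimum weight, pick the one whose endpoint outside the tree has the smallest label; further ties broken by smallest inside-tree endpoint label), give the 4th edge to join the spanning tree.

Prim's algorithm from C:
Step 1: frontier [C—D 9, A—C 19, C—F 20] → take C—D (9); add D.
Step 2: frontier [A—C 19, C—F 20, D—F 6, B—D 18] → take D—F (6); add F.
Step 3: frontier [A—C 19, B—D 18, B—F 3, E—F 6, A—F 21] → take B—F (3); add B.
Step 4: frontier [B—E 11, A—C 19, E—F 6, A—F 21] → take E—F (6); add E.
Step 5: frontier [A—C 19, A—F 21] → take A—C (19); add A.
The 4th edge added is E—F.

E-F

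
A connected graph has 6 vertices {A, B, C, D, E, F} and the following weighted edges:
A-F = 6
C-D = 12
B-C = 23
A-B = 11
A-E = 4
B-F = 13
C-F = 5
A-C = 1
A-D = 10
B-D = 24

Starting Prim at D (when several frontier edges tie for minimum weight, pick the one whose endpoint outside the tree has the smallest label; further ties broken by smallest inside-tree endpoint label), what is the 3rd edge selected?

A-E

Prim's algorithm from D:
Step 1: cheapest edge leaving the tree is A-D (10); add A.
Step 2: cheapest edge leaving the tree is A-C (1); add C.
Step 3: cheapest edge leaving the tree is A-E (4); add E.
Step 4: cheapest edge leaving the tree is C-F (5); add F.
Step 5: cheapest edge leaving the tree is A-B (11); add B.
The 3rd edge added is A-E.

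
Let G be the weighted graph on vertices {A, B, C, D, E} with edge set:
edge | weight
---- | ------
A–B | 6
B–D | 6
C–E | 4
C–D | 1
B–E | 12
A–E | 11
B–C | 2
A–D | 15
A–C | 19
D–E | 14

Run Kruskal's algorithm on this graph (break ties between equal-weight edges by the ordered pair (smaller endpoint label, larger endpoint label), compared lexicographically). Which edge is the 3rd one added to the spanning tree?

Kruskal's algorithm — process edges by increasing weight (ties by edge label):
C–D (1): add. Components now {A} {B} {C,D} {E}
B–C (2): add. Components now {A} {B,C,D} {E}
C–E (4): add. Components now {A} {B,C,D,E}
A–B (6): add. Components now {A,B,C,D,E}
The 3rd edge added is C–E.

C-E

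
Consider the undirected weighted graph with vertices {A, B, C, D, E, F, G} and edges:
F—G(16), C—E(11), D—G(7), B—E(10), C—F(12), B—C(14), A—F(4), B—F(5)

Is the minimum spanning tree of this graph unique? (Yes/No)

Sort edges by weight, then run Kruskal:
A—F (4): add — endpoints in different components.
B—F (5): add — endpoints in different components.
D—G (7): add — endpoints in different components.
B—E (10): add — endpoints in different components.
C—E (11): add — endpoints in different components.
C—F (12): skip — C and F already connected.
B—C (14): skip — B and C already connected.
F—G (16): add — endpoints in different components.
Every non-tree edge has weight strictly greater than the heaviest edge on the tree path between its endpoints, so the MST is unique.

Yes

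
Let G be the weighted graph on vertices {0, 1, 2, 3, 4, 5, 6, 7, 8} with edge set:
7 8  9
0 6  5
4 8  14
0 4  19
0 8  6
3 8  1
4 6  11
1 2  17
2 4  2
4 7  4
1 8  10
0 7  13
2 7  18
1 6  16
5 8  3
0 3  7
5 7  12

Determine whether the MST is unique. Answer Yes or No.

Kruskal: consider edges lightest-first.
3 8 (1): add — endpoints in different components.
2 4 (2): add — endpoints in different components.
5 8 (3): add — endpoints in different components.
4 7 (4): add — endpoints in different components.
0 6 (5): add — endpoints in different components.
0 8 (6): add — endpoints in different components.
0 3 (7): skip — 0 and 3 already connected.
7 8 (9): add — endpoints in different components.
1 8 (10): add — endpoints in different components.
Every non-tree edge has weight strictly greater than the heaviest edge on the tree path between its endpoints, so the MST is unique.

Yes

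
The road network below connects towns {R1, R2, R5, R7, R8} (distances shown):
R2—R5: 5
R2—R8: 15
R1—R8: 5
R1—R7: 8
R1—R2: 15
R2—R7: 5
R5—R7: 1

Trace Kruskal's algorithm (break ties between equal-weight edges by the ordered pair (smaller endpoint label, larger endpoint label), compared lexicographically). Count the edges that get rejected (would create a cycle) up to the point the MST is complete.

1

Sort edges by weight, then run Kruskal:
R5—R7 (1): add — endpoints in different components.
R1—R8 (5): add — endpoints in different components.
R2—R5 (5): add — endpoints in different components.
R2—R7 (5): skip — R7 and R2 already connected.
R1—R7 (8): add — endpoints in different components.
Edges rejected before the tree was complete: 1.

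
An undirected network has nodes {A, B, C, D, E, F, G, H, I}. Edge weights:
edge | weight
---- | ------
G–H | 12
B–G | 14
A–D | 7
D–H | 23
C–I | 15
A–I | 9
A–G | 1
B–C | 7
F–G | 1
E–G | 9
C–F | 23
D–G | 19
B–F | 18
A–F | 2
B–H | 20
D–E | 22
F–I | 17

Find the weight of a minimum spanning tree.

Sort edges by weight, then run Kruskal:
A–G (1): add — endpoints in different components.
F–G (1): add — endpoints in different components.
A–F (2): skip — A and F already connected.
A–D (7): add — endpoints in different components.
B–C (7): add — endpoints in different components.
A–I (9): add — endpoints in different components.
E–G (9): add — endpoints in different components.
G–H (12): add — endpoints in different components.
B–G (14): add — endpoints in different components.
MST edges: A–G, F–G, A–D, B–C, A–I, E–G, G–H, B–G; total weight 1+1+7+7+9+9+12+14 = 60.

60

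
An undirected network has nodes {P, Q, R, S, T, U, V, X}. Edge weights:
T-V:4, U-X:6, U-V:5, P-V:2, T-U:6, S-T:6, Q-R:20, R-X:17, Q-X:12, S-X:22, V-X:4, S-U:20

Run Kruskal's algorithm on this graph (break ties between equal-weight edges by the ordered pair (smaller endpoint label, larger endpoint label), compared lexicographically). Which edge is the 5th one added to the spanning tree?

Kruskal's algorithm — process edges by increasing weight (ties by edge label):
P-V (2): add — endpoints in different components.
T-V (4): add — endpoints in different components.
V-X (4): add — endpoints in different components.
U-V (5): add — endpoints in different components.
S-T (6): add — endpoints in different components.
T-U (6): skip — U and T already connected.
U-X (6): skip — X and U already connected.
Q-X (12): add — endpoints in different components.
R-X (17): add — endpoints in different components.
The 5th edge added is S-T.

S-T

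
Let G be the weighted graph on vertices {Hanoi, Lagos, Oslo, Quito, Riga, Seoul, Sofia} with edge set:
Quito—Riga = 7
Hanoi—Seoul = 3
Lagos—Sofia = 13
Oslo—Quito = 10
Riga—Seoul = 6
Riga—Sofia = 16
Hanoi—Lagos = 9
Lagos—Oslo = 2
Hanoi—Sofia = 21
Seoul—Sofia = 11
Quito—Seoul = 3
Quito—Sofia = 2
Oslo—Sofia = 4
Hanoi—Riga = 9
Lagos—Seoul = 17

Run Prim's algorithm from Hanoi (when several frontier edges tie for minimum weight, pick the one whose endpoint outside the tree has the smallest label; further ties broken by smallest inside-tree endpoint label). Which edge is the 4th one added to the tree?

Oslo-Sofia

Prim's algorithm from Hanoi:
Step 1: cheapest edge leaving the tree is Hanoi—Seoul (3); add Seoul.
Step 2: cheapest edge leaving the tree is Quito—Seoul (3); add Quito.
Step 3: cheapest edge leaving the tree is Quito—Sofia (2); add Sofia.
Step 4: cheapest edge leaving the tree is Oslo—Sofia (4); add Oslo.
Step 5: cheapest edge leaving the tree is Lagos—Oslo (2); add Lagos.
Step 6: cheapest edge leaving the tree is Riga—Seoul (6); add Riga.
The 4th edge added is Oslo—Sofia.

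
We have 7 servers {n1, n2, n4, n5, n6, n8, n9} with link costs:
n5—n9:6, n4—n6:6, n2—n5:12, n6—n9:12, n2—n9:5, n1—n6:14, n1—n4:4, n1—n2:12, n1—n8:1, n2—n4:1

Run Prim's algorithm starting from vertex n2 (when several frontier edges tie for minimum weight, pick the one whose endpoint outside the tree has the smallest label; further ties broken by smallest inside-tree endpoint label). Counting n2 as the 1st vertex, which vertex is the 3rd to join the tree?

n1

Prim's algorithm from n2:
Step 1: cheapest edge leaving the tree is n2—n4 (1); add n4.
Step 2: cheapest edge leaving the tree is n1—n4 (4); add n1.
Step 3: cheapest edge leaving the tree is n1—n8 (1); add n8.
Step 4: cheapest edge leaving the tree is n2—n9 (5); add n9.
Step 5: cheapest edge leaving the tree is n5—n9 (6); add n5.
Step 6: cheapest edge leaving the tree is n4—n6 (6); add n6.
Vertex order: n2, n4, n1, n8, n9, n5, n6. The 3rd vertex is n1.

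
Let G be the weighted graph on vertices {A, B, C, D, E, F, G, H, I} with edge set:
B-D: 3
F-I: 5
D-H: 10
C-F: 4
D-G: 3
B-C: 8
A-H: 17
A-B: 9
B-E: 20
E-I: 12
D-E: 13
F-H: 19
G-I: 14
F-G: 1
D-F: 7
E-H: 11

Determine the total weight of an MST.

Kruskal: consider edges lightest-first.
F-G (1): add — endpoints in different components.
B-D (3): add — endpoints in different components.
D-G (3): add — endpoints in different components.
C-F (4): add — endpoints in different components.
F-I (5): add — endpoints in different components.
D-F (7): skip — D and F already connected.
B-C (8): skip — B and C already connected.
A-B (9): add — endpoints in different components.
D-H (10): add — endpoints in different components.
E-H (11): add — endpoints in different components.
MST edges: F-G, B-D, D-G, C-F, F-I, A-B, D-H, E-H; total weight 1+3+3+4+5+9+10+11 = 46.

46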